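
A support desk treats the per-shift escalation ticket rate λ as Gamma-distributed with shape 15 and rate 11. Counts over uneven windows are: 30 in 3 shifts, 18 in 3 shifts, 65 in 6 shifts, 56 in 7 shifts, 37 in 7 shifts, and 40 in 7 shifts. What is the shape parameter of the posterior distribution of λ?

261

Total count: 30 + 18 + 65 + 56 + 37 + 40 = 246.
Total exposure: 3 + 3 + 6 + 7 + 7 + 7 = 33 shifts.
The Gamma prior is conjugate for the Poisson rate, so λ | data ~ Gamma(15+246, 11+33) = Gamma(261, 44).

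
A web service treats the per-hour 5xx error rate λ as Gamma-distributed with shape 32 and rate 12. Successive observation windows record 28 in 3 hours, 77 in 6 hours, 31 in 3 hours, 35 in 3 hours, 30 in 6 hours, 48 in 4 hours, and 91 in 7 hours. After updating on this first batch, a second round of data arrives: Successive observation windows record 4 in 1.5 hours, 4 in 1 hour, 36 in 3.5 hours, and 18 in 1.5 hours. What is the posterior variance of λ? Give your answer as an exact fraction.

Total count: 28 + 77 + 31 + 35 + 30 + 48 + 91 = 340.
Total exposure: 3 + 6 + 3 + 3 + 6 + 4 + 7 = 32 hours.
After the first batch: Gamma(32 + 340, 12 + 32) = Gamma(372, 44).
Total count: 4 + 4 + 36 + 18 = 62.
Total exposure: 1.5 + 1 + 3.5 + 1.5 = 7.5 hours.
After the second batch: Gamma(372 + 62, 44 + 7.5) = Gamma(434, 103/2).
Posterior variance = α'/β'² = 434/(10609/4) = 1736/10609.

1736/10609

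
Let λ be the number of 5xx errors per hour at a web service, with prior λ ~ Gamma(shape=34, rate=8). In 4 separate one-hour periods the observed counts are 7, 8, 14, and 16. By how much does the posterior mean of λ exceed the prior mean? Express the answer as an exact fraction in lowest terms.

7/3

Total count: 7 + 8 + 14 + 16 = 45.
Total exposure: 4 hours.
The Gamma prior is conjugate for the Poisson rate, so λ | data ~ Gamma(34+45, 8+4) = Gamma(79, 12).
Posterior mean = 79/12 = 79/12; prior mean = 34/8 = 17/4. Difference = 79/12 − 17/4 = 7/3.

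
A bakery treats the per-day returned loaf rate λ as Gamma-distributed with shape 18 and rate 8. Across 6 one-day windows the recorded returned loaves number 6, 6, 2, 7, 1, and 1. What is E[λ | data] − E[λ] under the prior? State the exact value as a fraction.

19/28

Total count: 6 + 6 + 2 + 7 + 1 + 1 = 23.
Total exposure: 6 days.
By Gamma–Poisson conjugacy, the posterior is Gamma(α + Σx, β + Σt) = Gamma(18 + 23, 8 + 6) = Gamma(41, 14).
Posterior mean = 41/14 = 41/14; prior mean = 18/8 = 9/4. Difference = 41/14 − 9/4 = 19/28.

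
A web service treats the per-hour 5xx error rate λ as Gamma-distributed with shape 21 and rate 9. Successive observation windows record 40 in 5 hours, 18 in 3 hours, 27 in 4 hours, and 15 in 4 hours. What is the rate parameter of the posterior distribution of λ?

Total count: 40 + 18 + 27 + 15 = 100.
Total exposure: 5 + 3 + 4 + 4 = 16 hours.
Gamma(α, β) with Poisson data over total exposure Σt gives posterior Gamma(α+Σx, β+Σt) = Gamma(121, 25).

25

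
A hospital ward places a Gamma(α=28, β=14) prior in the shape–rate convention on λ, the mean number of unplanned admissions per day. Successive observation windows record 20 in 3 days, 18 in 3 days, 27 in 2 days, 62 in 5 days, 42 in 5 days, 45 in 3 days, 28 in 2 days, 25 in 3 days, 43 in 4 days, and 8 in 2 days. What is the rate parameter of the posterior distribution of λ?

46

Total count: 20 + 18 + 27 + 62 + 42 + 45 + 28 + 25 + 43 + 8 = 318.
Total exposure: 3 + 3 + 2 + 5 + 5 + 3 + 2 + 3 + 4 + 2 = 32 days.
Posterior: α' = 28 + 318 = 346, β' = 14 + 32 = 46.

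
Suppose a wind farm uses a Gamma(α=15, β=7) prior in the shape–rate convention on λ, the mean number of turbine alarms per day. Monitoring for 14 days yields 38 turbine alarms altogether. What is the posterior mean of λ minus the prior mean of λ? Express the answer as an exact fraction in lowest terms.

Total count 38 over total exposure 14 days.
The Gamma prior is conjugate for the Poisson rate, so λ | data ~ Gamma(15+38, 7+14) = Gamma(53, 21).
Posterior mean = 53/21 = 53/21; prior mean = 15/7 = 15/7. Difference = 53/21 − 15/7 = 8/21.

8/21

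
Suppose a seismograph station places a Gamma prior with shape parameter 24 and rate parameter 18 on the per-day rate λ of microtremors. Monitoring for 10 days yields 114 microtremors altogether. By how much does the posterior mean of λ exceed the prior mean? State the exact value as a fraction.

Total count 114 over total exposure 10 days.
Conjugate update: add total count to the shape and total exposure to the rate, giving Gamma(138, 28).
Posterior mean = 138/28 = 69/14; prior mean = 24/18 = 4/3. Difference = 69/14 − 4/3 = 151/42.

151/42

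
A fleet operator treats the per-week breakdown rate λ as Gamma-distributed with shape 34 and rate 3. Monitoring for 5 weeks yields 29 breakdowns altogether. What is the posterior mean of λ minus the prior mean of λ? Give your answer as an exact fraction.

Total count 29 over total exposure 5 weeks.
The Gamma prior is conjugate for the Poisson rate, so λ | data ~ Gamma(34+29, 3+5) = Gamma(63, 8).
Posterior mean = 63/8 = 63/8; prior mean = 34/3 = 34/3. Difference = 63/8 − 34/3 = -83/24.

-83/24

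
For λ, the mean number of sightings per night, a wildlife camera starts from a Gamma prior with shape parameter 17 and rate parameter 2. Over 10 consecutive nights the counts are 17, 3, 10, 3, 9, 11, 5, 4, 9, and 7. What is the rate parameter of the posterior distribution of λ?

12

Total count: 17 + 3 + 10 + 3 + 9 + 11 + 5 + 4 + 9 + 7 = 78.
Total exposure: 10 nights.
By Gamma–Poisson conjugacy, the posterior is Gamma(α + Σx, β + Σt) = Gamma(17 + 78, 2 + 10) = Gamma(95, 12).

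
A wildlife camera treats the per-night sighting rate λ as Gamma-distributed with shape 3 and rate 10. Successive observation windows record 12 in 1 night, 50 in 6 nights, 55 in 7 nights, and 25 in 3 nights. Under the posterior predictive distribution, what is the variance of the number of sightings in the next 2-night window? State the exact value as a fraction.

8410/729

Total count: 12 + 50 + 55 + 25 = 142.
Total exposure: 1 + 6 + 7 + 3 = 17 nights.
By Gamma–Poisson conjugacy, the posterior is Gamma(α + Σx, β + Σt) = Gamma(3 + 142, 10 + 17) = Gamma(145, 27).
The posterior predictive for a window of length T is Negative Binomial with variance T·α'·(β'+T)/β'² = 2·145·29/729 = 8410/729.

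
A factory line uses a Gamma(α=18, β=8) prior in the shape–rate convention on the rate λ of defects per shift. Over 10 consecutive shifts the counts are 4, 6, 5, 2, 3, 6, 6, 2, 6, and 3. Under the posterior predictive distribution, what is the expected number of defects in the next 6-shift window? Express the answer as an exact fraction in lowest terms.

61/3

Total count: 4 + 6 + 5 + 2 + 3 + 6 + 6 + 2 + 6 + 3 = 43.
Total exposure: 10 shifts.
Posterior: α' = 18 + 43 = 61, β' = 8 + 10 = 18.
Predictive mean over a 6-shift window = T·E[λ|data] = 6·61/18 = 61/3.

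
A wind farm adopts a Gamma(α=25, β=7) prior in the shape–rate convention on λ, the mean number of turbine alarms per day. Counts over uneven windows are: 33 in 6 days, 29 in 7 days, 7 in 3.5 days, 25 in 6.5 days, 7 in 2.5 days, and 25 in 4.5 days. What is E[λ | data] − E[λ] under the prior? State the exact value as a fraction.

Total count: 33 + 29 + 7 + 25 + 7 + 25 = 126.
Total exposure: 6 + 7 + 3.5 + 6.5 + 2.5 + 4.5 = 30 days.
Gamma(α, β) with Poisson data over total exposure Σt gives posterior Gamma(α+Σx, β+Σt) = Gamma(151, 37).
Posterior mean = 151/37 = 151/37; prior mean = 25/7 = 25/7. Difference = 151/37 − 25/7 = 132/259.

132/259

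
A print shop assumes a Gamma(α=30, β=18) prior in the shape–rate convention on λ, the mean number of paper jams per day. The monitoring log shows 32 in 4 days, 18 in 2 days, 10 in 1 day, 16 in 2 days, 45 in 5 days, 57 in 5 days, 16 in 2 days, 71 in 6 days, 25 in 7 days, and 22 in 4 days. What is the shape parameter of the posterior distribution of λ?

Total count: 32 + 18 + 10 + 16 + 45 + 57 + 16 + 71 + 25 + 22 = 312.
Total exposure: 4 + 2 + 1 + 2 + 5 + 5 + 2 + 6 + 7 + 4 = 38 days.
Conjugate update: add total count to the shape and total exposure to the rate, giving Gamma(342, 56).

342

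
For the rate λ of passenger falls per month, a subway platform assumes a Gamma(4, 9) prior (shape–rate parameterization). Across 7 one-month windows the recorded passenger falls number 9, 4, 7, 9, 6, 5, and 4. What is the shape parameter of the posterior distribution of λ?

48

Total count: 9 + 4 + 7 + 9 + 6 + 5 + 4 = 44.
Total exposure: 7 months.
Conjugate update: add total count to the shape and total exposure to the rate, giving Gamma(48, 16).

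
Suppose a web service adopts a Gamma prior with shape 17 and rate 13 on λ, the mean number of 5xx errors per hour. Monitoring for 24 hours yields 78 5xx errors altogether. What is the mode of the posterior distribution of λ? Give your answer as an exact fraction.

94/37

Total count 78 over total exposure 24 hours.
Posterior: α' = 17 + 78 = 95, β' = 13 + 24 = 37.
Posterior mode = (α'−1)/β' = 94/37.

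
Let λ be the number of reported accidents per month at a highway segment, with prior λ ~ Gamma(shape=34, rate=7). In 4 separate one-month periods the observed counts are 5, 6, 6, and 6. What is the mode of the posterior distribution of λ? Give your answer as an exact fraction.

Total count: 5 + 6 + 6 + 6 = 23.
Total exposure: 4 months.
The Gamma prior is conjugate for the Poisson rate, so λ | data ~ Gamma(34+23, 7+4) = Gamma(57, 11).
Posterior mode = (α'−1)/β' = 56/11.

56/11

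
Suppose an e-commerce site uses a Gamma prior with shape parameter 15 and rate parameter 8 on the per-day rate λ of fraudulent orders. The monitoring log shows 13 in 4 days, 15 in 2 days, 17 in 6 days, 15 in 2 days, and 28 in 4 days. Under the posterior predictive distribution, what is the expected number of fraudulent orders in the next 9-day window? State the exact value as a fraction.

Total count: 13 + 15 + 17 + 15 + 28 = 88.
Total exposure: 4 + 2 + 6 + 2 + 4 = 18 days.
Conjugate update: add total count to the shape and total exposure to the rate, giving Gamma(103, 26).
Predictive mean over a 9-day window = T·E[λ|data] = 9·103/26 = 927/26.

927/26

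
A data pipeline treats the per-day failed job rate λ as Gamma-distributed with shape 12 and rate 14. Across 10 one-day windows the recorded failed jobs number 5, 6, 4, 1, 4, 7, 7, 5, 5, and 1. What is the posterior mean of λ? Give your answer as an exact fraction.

19/8

Total count: 5 + 6 + 4 + 1 + 4 + 7 + 7 + 5 + 5 + 1 = 45.
Total exposure: 10 days.
Conjugate update: add total count to the shape and total exposure to the rate, giving Gamma(57, 24).
Posterior mean = α'/β' = 57/24 = 19/8.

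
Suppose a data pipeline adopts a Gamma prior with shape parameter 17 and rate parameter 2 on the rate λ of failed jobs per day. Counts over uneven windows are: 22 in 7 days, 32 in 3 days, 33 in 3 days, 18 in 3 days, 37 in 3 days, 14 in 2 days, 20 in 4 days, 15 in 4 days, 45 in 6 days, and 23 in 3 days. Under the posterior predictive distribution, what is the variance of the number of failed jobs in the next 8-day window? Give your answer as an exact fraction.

Total count: 22 + 32 + 33 + 18 + 37 + 14 + 20 + 15 + 45 + 23 = 259.
Total exposure: 7 + 3 + 3 + 3 + 3 + 2 + 4 + 4 + 6 + 3 = 38 days.
Posterior: α' = 17 + 259 = 276, β' = 2 + 38 = 40.
The posterior predictive for a window of length T is Negative Binomial with variance T·α'·(β'+T)/β'² = 8·276·48/1600 = 1656/25.

1656/25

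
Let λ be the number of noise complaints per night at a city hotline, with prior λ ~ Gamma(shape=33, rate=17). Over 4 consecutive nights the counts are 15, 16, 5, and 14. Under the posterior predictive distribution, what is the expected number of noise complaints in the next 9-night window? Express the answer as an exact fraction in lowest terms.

249/7

Total count: 15 + 16 + 5 + 14 = 50.
Total exposure: 4 nights.
Conjugate update: add total count to the shape and total exposure to the rate, giving Gamma(83, 21).
Predictive mean over a 9-night window = T·E[λ|data] = 9·83/21 = 249/7.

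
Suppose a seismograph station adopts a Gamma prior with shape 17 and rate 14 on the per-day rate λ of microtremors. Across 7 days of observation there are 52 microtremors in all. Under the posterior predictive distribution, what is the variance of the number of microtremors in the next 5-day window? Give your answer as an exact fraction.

2990/147

Total count 52 over total exposure 7 days.
By Gamma–Poisson conjugacy, the posterior is Gamma(α + Σx, β + Σt) = Gamma(17 + 52, 14 + 7) = Gamma(69, 21).
The posterior predictive for a window of length T is Negative Binomial with variance T·α'·(β'+T)/β'² = 5·69·26/441 = 2990/147.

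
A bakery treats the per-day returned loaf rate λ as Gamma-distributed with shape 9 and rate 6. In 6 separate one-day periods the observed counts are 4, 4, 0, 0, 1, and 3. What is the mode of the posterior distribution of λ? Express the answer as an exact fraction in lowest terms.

5/3

Total count: 4 + 4 + 0 + 0 + 1 + 3 = 12.
Total exposure: 6 days.
Posterior: α' = 9 + 12 = 21, β' = 6 + 6 = 12.
Posterior mode = (α'−1)/β' = 20/12 = 5/3.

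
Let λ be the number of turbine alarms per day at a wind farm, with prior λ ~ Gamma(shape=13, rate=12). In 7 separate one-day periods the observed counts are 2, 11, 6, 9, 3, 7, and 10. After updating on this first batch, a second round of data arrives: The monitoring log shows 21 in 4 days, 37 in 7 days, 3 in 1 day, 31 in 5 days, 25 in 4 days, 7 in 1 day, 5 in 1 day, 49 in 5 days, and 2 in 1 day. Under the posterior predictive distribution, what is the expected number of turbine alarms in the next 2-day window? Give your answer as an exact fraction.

241/24

Total count: 2 + 11 + 6 + 9 + 3 + 7 + 10 = 48.
Total exposure: 7 days.
After the first batch: Gamma(13 + 48, 12 + 7) = Gamma(61, 19).
Total count: 21 + 37 + 3 + 31 + 25 + 7 + 5 + 49 + 2 = 180.
Total exposure: 4 + 7 + 1 + 5 + 4 + 1 + 1 + 5 + 1 = 29 days.
After the second batch: Gamma(61 + 180, 19 + 29) = Gamma(241, 48).
Predictive mean over a 2-day window = T·E[λ|data] = 2·241/48 = 241/24.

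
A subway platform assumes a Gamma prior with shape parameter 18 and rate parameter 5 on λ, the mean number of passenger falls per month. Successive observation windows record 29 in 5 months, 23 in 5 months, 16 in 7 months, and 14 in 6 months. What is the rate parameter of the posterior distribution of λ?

28

Total count: 29 + 23 + 16 + 14 = 82.
Total exposure: 5 + 5 + 7 + 6 = 23 months.
By Gamma–Poisson conjugacy, the posterior is Gamma(α + Σx, β + Σt) = Gamma(18 + 82, 5 + 23) = Gamma(100, 28).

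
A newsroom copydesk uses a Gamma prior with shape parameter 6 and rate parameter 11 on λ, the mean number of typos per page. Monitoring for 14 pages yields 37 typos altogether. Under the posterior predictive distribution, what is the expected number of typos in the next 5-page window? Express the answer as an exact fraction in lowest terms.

43/5

Total count 37 over total exposure 14 pages.
The Gamma prior is conjugate for the Poisson rate, so λ | data ~ Gamma(6+37, 11+14) = Gamma(43, 25).
Predictive mean over a 5-page window = T·E[λ|data] = 5·43/25 = 43/5.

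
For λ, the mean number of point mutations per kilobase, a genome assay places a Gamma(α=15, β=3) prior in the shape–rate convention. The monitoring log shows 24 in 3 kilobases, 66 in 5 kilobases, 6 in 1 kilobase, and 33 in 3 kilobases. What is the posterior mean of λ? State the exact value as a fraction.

Total count: 24 + 66 + 6 + 33 = 129.
Total exposure: 3 + 5 + 1 + 3 = 12 kilobases.
By Gamma–Poisson conjugacy, the posterior is Gamma(α + Σx, β + Σt) = Gamma(15 + 129, 3 + 12) = Gamma(144, 15).
Posterior mean = α'/β' = 144/15 = 48/5.

48/5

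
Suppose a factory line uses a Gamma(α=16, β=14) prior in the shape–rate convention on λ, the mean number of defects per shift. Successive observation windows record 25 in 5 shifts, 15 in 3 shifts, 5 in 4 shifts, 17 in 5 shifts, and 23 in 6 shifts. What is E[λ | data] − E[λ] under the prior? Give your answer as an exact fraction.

411/259

Total count: 25 + 15 + 5 + 17 + 23 = 85.
Total exposure: 5 + 3 + 4 + 5 + 6 = 23 shifts.
By Gamma–Poisson conjugacy, the posterior is Gamma(α + Σx, β + Σt) = Gamma(16 + 85, 14 + 23) = Gamma(101, 37).
Posterior mean = 101/37 = 101/37; prior mean = 16/14 = 8/7. Difference = 101/37 − 8/7 = 411/259.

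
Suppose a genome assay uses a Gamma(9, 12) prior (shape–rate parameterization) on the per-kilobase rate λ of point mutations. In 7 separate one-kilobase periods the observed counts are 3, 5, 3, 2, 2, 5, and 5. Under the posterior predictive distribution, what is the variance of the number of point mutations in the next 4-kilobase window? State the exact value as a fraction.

Total count: 3 + 5 + 3 + 2 + 2 + 5 + 5 = 25.
Total exposure: 7 kilobases.
By Gamma–Poisson conjugacy, the posterior is Gamma(α + Σx, β + Σt) = Gamma(9 + 25, 12 + 7) = Gamma(34, 19).
The posterior predictive for a window of length T is Negative Binomial with variance T·α'·(β'+T)/β'² = 4·34·23/361 = 3128/361.

3128/361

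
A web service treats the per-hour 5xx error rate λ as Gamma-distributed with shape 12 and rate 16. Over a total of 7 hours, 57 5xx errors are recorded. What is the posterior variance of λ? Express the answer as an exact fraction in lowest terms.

Total count 57 over total exposure 7 hours.
The Gamma prior is conjugate for the Poisson rate, so λ | data ~ Gamma(12+57, 16+7) = Gamma(69, 23).
Posterior variance = α'/β'² = 69/529 = 3/23.

3/23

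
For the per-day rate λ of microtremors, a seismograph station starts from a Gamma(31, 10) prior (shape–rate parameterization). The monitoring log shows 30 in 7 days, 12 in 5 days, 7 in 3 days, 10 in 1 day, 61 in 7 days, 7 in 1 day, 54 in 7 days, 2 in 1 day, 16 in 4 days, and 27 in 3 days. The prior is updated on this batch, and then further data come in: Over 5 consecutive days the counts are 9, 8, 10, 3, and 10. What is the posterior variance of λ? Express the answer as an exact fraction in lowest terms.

Total count: 30 + 12 + 7 + 10 + 61 + 7 + 54 + 2 + 16 + 27 = 226.
Total exposure: 7 + 5 + 3 + 1 + 7 + 1 + 7 + 1 + 4 + 3 = 39 days.
After the first batch: Gamma(31 + 226, 10 + 39) = Gamma(257, 49).
Total count: 9 + 8 + 10 + 3 + 10 = 40.
Total exposure: 5 days.
After the second batch: Gamma(257 + 40, 49 + 5) = Gamma(297, 54).
Posterior variance = α'/β'² = 297/2916 = 11/108.

11/108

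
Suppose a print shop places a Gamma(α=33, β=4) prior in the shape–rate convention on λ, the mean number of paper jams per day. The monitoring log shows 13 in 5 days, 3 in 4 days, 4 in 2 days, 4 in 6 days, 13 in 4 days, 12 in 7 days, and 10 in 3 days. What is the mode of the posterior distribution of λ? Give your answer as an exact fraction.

13/5

Total count: 13 + 3 + 4 + 4 + 13 + 12 + 10 = 59.
Total exposure: 5 + 4 + 2 + 6 + 4 + 7 + 3 = 31 days.
Posterior: α' = 33 + 59 = 92, β' = 4 + 31 = 35.
Posterior mode = (α'−1)/β' = 91/35 = 13/5.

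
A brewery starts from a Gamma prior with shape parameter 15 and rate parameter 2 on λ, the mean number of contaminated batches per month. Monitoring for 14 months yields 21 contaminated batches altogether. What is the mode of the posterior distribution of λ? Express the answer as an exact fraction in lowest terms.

Total count 21 over total exposure 14 months.
By Gamma–Poisson conjugacy, the posterior is Gamma(α + Σx, β + Σt) = Gamma(15 + 21, 2 + 14) = Gamma(36, 16).
Posterior mode = (α'−1)/β' = 35/16.

35/16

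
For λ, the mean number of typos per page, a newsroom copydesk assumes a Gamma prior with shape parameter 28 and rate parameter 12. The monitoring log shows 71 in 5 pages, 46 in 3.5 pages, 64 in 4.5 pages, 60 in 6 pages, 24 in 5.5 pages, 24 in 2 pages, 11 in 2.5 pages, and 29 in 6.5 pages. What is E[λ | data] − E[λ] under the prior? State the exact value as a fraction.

Total count: 71 + 46 + 64 + 60 + 24 + 24 + 11 + 29 = 329.
Total exposure: 5 + 3.5 + 4.5 + 6 + 5.5 + 2 + 2.5 + 6.5 = 35.5 pages.
Gamma(α, β) with Poisson data over total exposure Σt gives posterior Gamma(α+Σx, β+Σt) = Gamma(357, 95/2).
Posterior mean = 357/(95/2) = 714/95; prior mean = 28/12 = 7/3. Difference = 714/95 − 7/3 = 1477/285.

1477/285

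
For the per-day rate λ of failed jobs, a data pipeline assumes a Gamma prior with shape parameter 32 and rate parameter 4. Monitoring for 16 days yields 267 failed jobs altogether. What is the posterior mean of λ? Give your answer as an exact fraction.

299/20

Total count 267 over total exposure 16 days.
Posterior: α' = 32 + 267 = 299, β' = 4 + 16 = 20.
Posterior mean = α'/β' = 299/20.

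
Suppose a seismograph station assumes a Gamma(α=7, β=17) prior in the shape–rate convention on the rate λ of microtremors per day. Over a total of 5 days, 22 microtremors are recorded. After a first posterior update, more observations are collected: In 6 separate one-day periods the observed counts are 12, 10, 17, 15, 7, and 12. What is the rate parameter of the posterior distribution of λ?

Total count 22 over total exposure 5 days.
After the first batch: Gamma(7 + 22, 17 + 5) = Gamma(29, 22).
Total count: 12 + 10 + 17 + 15 + 7 + 12 = 73.
Total exposure: 6 days.
After the second batch: Gamma(29 + 73, 22 + 6) = Gamma(102, 28).

28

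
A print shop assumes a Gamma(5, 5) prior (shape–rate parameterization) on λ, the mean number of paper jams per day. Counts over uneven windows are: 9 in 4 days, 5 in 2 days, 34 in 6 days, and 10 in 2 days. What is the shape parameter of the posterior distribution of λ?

Total count: 9 + 5 + 34 + 10 = 58.
Total exposure: 4 + 2 + 6 + 2 = 14 days.
Conjugate update: add total count to the shape and total exposure to the rate, giving Gamma(63, 19).

63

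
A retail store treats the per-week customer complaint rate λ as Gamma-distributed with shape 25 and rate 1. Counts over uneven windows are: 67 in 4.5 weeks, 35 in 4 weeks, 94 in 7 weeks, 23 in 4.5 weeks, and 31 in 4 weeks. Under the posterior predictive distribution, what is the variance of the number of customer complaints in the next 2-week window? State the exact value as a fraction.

594/25

Total count: 67 + 35 + 94 + 23 + 31 = 250.
Total exposure: 4.5 + 4 + 7 + 4.5 + 4 = 24 weeks.
By Gamma–Poisson conjugacy, the posterior is Gamma(α + Σx, β + Σt) = Gamma(25 + 250, 1 + 24) = Gamma(275, 25).
The posterior predictive for a window of length T is Negative Binomial with variance T·α'·(β'+T)/β'² = 2·275·27/625 = 594/25.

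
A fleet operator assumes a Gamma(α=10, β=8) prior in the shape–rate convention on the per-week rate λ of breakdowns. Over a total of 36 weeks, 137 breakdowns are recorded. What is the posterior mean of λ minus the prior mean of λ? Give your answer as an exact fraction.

23/11

Total count 137 over total exposure 36 weeks.
The Gamma prior is conjugate for the Poisson rate, so λ | data ~ Gamma(10+137, 8+36) = Gamma(147, 44).
Posterior mean = 147/44 = 147/44; prior mean = 10/8 = 5/4. Difference = 147/44 − 5/4 = 23/11.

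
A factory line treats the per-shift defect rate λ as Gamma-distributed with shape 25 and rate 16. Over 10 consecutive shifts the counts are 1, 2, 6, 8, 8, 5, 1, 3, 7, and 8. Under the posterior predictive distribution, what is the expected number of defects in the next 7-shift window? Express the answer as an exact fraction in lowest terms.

259/13

Total count: 1 + 2 + 6 + 8 + 8 + 5 + 1 + 3 + 7 + 8 = 49.
Total exposure: 10 shifts.
Conjugate update: add total count to the shape and total exposure to the rate, giving Gamma(74, 26).
Predictive mean over a 7-shift window = T·E[λ|data] = 7·74/26 = 259/13.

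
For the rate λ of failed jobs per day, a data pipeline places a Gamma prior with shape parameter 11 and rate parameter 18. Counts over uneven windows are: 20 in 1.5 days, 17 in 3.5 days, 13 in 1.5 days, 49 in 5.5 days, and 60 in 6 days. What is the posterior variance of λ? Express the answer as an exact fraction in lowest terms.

Total count: 20 + 17 + 13 + 49 + 60 = 159.
Total exposure: 1.5 + 3.5 + 1.5 + 5.5 + 6 = 18 days.
Posterior: α' = 11 + 159 = 170, β' = 18 + 18 = 36.
Posterior variance = α'/β'² = 170/1296 = 85/648.

85/648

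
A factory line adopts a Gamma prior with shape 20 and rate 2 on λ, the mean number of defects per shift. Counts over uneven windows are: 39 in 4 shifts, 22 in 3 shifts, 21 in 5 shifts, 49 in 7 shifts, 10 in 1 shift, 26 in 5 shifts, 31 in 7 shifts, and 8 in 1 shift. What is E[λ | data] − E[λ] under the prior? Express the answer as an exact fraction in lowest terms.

Total count: 39 + 22 + 21 + 49 + 10 + 26 + 31 + 8 = 206.
Total exposure: 4 + 3 + 5 + 7 + 1 + 5 + 7 + 1 = 33 shifts.
Conjugate update: add total count to the shape and total exposure to the rate, giving Gamma(226, 35).
Posterior mean = 226/35 = 226/35; prior mean = 20/2 = 10. Difference = 226/35 − 10 = -124/35.

-124/35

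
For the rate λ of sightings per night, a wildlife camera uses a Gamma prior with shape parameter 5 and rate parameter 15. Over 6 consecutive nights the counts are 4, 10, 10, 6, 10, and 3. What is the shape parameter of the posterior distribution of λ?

48

Total count: 4 + 10 + 10 + 6 + 10 + 3 = 43.
Total exposure: 6 nights.
Gamma(α, β) with Poisson data over total exposure Σt gives posterior Gamma(α+Σx, β+Σt) = Gamma(48, 21).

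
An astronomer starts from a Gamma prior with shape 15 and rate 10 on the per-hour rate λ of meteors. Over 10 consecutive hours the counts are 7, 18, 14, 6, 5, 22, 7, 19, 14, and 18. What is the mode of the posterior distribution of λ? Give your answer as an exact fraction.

36/5

Total count: 7 + 18 + 14 + 6 + 5 + 22 + 7 + 19 + 14 + 18 = 130.
Total exposure: 10 hours.
The Gamma prior is conjugate for the Poisson rate, so λ | data ~ Gamma(15+130, 10+10) = Gamma(145, 20).
Posterior mode = (α'−1)/β' = 144/20 = 36/5.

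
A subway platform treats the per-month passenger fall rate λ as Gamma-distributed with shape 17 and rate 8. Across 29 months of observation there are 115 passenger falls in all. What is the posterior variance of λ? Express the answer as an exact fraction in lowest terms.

132/1369

Total count 115 over total exposure 29 months.
The Gamma prior is conjugate for the Poisson rate, so λ | data ~ Gamma(17+115, 8+29) = Gamma(132, 37).
Posterior variance = α'/β'² = 132/1369.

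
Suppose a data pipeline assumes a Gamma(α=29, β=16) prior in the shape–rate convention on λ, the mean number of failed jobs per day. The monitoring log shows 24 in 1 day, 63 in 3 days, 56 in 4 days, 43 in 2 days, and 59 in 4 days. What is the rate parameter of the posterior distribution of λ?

30

Total count: 24 + 63 + 56 + 43 + 59 = 245.
Total exposure: 1 + 3 + 4 + 2 + 4 = 14 days.
The Gamma prior is conjugate for the Poisson rate, so λ | data ~ Gamma(29+245, 16+14) = Gamma(274, 30).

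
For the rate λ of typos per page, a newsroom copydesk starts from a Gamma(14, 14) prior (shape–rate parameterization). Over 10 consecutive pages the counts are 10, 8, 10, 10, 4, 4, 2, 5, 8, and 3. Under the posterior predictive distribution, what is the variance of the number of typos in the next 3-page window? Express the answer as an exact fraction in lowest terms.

Total count: 10 + 8 + 10 + 10 + 4 + 4 + 2 + 5 + 8 + 3 = 64.
Total exposure: 10 pages.
Conjugate update: add total count to the shape and total exposure to the rate, giving Gamma(78, 24).
The posterior predictive for a window of length T is Negative Binomial with variance T·α'·(β'+T)/β'² = 3·78·27/576 = 351/32.

351/32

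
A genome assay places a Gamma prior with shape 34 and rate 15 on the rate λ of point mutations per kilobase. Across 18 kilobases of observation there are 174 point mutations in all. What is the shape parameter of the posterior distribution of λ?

Total count 174 over total exposure 18 kilobases.
Posterior: α' = 34 + 174 = 208, β' = 15 + 18 = 33.

208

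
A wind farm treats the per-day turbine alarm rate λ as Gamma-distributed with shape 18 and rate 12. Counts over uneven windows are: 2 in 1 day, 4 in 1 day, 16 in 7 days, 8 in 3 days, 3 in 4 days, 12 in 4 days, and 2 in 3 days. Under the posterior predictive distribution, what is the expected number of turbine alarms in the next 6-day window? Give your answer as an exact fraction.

Total count: 2 + 4 + 16 + 8 + 3 + 12 + 2 = 47.
Total exposure: 1 + 1 + 7 + 3 + 4 + 4 + 3 = 23 days.
Conjugate update: add total count to the shape and total exposure to the rate, giving Gamma(65, 35).
Predictive mean over a 6-day window = T·E[λ|data] = 6·65/35 = 78/7.

78/7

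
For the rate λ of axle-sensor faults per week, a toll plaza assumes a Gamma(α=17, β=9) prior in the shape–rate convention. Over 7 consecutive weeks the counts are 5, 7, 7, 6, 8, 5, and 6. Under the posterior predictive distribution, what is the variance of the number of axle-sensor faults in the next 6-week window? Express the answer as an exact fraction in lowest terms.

2013/64

Total count: 5 + 7 + 7 + 6 + 8 + 5 + 6 = 44.
Total exposure: 7 weeks.
The Gamma prior is conjugate for the Poisson rate, so λ | data ~ Gamma(17+44, 9+7) = Gamma(61, 16).
The posterior predictive for a window of length T is Negative Binomial with variance T·α'·(β'+T)/β'² = 6·61·22/256 = 2013/64.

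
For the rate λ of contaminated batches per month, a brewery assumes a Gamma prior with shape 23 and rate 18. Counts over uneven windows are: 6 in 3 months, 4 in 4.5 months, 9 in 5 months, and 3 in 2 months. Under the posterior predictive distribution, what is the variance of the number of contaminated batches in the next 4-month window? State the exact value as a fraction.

5256/845

Total count: 6 + 4 + 9 + 3 = 22.
Total exposure: 3 + 4.5 + 5 + 2 = 14.5 months.
The Gamma prior is conjugate for the Poisson rate, so λ | data ~ Gamma(23+22, 18+14.5) = Gamma(45, 65/2).
The posterior predictive for a window of length T is Negative Binomial with variance T·α'·(β'+T)/β'² = 4·45·(73/2)/(4225/4) = 5256/845.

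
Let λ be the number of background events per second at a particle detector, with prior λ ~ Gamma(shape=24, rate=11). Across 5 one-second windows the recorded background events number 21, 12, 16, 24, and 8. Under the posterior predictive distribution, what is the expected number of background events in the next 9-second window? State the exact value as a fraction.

Total count: 21 + 12 + 16 + 24 + 8 = 81.
Total exposure: 5 seconds.
By Gamma–Poisson conjugacy, the posterior is Gamma(α + Σx, β + Σt) = Gamma(24 + 81, 11 + 5) = Gamma(105, 16).
Predictive mean over a 9-second window = T·E[λ|data] = 9·105/16 = 945/16.

945/16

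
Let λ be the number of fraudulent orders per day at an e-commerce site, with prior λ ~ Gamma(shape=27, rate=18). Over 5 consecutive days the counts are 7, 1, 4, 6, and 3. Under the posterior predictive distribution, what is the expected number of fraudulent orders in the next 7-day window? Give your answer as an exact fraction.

Total count: 7 + 1 + 4 + 6 + 3 = 21.
Total exposure: 5 days.
Posterior: α' = 27 + 21 = 48, β' = 18 + 5 = 23.
Predictive mean over a 7-day window = T·E[λ|data] = 7·48/23 = 336/23.

336/23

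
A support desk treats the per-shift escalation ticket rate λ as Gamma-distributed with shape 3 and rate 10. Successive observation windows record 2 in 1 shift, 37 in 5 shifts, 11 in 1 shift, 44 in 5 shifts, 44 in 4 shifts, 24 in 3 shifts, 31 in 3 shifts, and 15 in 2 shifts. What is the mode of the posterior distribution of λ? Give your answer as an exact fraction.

105/17

Total count: 2 + 37 + 11 + 44 + 44 + 24 + 31 + 15 = 208.
Total exposure: 1 + 5 + 1 + 5 + 4 + 3 + 3 + 2 = 24 shifts.
By Gamma–Poisson conjugacy, the posterior is Gamma(α + Σx, β + Σt) = Gamma(3 + 208, 10 + 24) = Gamma(211, 34).
Posterior mode = (α'−1)/β' = 210/34 = 105/17.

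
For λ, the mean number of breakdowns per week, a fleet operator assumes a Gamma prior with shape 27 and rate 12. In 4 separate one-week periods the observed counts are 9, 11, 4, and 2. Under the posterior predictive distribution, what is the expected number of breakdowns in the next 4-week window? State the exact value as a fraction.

Total count: 9 + 11 + 4 + 2 = 26.
Total exposure: 4 weeks.
The Gamma prior is conjugate for the Poisson rate, so λ | data ~ Gamma(27+26, 12+4) = Gamma(53, 16).
Predictive mean over a 4-week window = T·E[λ|data] = 4·53/16 = 53/4.

53/4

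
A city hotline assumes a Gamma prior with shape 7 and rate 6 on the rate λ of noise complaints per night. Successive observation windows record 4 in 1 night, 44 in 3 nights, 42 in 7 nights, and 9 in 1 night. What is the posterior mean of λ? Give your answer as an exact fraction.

53/9

Total count: 4 + 44 + 42 + 9 = 99.
Total exposure: 1 + 3 + 7 + 1 = 12 nights.
Conjugate update: add total count to the shape and total exposure to the rate, giving Gamma(106, 18).
Posterior mean = α'/β' = 106/18 = 53/9.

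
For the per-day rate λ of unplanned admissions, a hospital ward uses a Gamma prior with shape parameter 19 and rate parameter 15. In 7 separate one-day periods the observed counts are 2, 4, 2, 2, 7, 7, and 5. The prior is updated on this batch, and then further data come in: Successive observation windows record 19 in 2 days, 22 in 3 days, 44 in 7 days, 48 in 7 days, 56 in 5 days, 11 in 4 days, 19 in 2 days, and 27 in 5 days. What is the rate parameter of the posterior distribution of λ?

Total count: 2 + 4 + 2 + 2 + 7 + 7 + 5 = 29.
Total exposure: 7 days.
After the first batch: Gamma(19 + 29, 15 + 7) = Gamma(48, 22).
Total count: 19 + 22 + 44 + 48 + 56 + 11 + 19 + 27 = 246.
Total exposure: 2 + 3 + 7 + 7 + 5 + 4 + 2 + 5 = 35 days.
After the second batch: Gamma(48 + 246, 22 + 35) = Gamma(294, 57).

57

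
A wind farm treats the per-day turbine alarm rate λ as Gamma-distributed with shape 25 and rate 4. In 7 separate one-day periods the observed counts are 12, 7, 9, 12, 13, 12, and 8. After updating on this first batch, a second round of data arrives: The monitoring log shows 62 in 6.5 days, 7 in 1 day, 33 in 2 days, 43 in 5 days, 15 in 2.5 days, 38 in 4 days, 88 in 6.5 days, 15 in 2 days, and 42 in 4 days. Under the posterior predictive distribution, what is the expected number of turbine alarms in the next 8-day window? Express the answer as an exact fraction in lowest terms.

Total count: 12 + 7 + 9 + 12 + 13 + 12 + 8 = 73.
Total exposure: 7 days.
After the first batch: Gamma(25 + 73, 4 + 7) = Gamma(98, 11).
Total count: 62 + 7 + 33 + 43 + 15 + 38 + 88 + 15 + 42 = 343.
Total exposure: 6.5 + 1 + 2 + 5 + 2.5 + 4 + 6.5 + 2 + 4 = 33.5 days.
After the second batch: Gamma(98 + 343, 11 + 33.5) = Gamma(441, 89/2).
Predictive mean over an 8-day window = T·E[λ|data] = 8·441/(89/2) = 7056/89.

7056/89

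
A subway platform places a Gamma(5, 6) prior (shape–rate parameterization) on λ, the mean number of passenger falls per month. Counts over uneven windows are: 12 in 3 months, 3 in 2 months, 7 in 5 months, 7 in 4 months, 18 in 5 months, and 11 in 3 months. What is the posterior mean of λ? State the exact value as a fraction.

Total count: 12 + 3 + 7 + 7 + 18 + 11 = 58.
Total exposure: 3 + 2 + 5 + 4 + 5 + 3 = 22 months.
The Gamma prior is conjugate for the Poisson rate, so λ | data ~ Gamma(5+58, 6+22) = Gamma(63, 28).
Posterior mean = α'/β' = 63/28 = 9/4.

9/4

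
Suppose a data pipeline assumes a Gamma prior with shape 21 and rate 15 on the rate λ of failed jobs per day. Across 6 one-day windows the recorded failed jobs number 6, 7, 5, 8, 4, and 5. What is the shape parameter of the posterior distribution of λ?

56

Total count: 6 + 7 + 5 + 8 + 4 + 5 = 35.
Total exposure: 6 days.
Posterior: α' = 21 + 35 = 56, β' = 15 + 6 = 21.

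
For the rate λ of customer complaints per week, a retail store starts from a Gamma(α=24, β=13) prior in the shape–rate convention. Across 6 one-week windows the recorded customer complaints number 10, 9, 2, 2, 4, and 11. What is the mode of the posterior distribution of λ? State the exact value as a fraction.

Total count: 10 + 9 + 2 + 2 + 4 + 11 = 38.
Total exposure: 6 weeks.
By Gamma–Poisson conjugacy, the posterior is Gamma(α + Σx, β + Σt) = Gamma(24 + 38, 13 + 6) = Gamma(62, 19).
Posterior mode = (α'−1)/β' = 61/19.

61/19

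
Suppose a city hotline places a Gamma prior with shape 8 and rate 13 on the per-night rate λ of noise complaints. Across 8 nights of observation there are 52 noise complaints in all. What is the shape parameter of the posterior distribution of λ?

Total count 52 over total exposure 8 nights.
The Gamma prior is conjugate for the Poisson rate, so λ | data ~ Gamma(8+52, 13+8) = Gamma(60, 21).

60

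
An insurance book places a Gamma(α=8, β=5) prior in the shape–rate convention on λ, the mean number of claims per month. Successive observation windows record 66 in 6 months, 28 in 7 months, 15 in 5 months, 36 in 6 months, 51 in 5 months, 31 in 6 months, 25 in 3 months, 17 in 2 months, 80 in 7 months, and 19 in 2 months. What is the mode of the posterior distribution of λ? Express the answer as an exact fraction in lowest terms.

Total count: 66 + 28 + 15 + 36 + 51 + 31 + 25 + 17 + 80 + 19 = 368.
Total exposure: 6 + 7 + 5 + 6 + 5 + 6 + 3 + 2 + 7 + 2 = 49 months.
By Gamma–Poisson conjugacy, the posterior is Gamma(α + Σx, β + Σt) = Gamma(8 + 368, 5 + 49) = Gamma(376, 54).
Posterior mode = (α'−1)/β' = 375/54 = 125/18.

125/18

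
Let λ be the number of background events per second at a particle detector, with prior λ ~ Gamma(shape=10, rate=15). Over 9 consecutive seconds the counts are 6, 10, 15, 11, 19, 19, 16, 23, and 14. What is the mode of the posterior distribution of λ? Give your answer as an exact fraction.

71/12

Total count: 6 + 10 + 15 + 11 + 19 + 19 + 16 + 23 + 14 = 133.
Total exposure: 9 seconds.
The Gamma prior is conjugate for the Poisson rate, so λ | data ~ Gamma(10+133, 15+9) = Gamma(143, 24).
Posterior mode = (α'−1)/β' = 142/24 = 71/12.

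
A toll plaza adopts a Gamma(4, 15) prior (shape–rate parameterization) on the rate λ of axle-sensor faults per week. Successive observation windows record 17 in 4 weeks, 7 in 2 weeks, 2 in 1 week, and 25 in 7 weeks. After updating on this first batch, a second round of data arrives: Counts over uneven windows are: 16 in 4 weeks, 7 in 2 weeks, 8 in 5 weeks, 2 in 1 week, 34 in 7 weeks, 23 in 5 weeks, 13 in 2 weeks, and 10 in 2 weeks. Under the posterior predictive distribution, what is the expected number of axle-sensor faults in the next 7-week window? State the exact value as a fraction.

Total count: 17 + 7 + 2 + 25 = 51.
Total exposure: 4 + 2 + 1 + 7 = 14 weeks.
After the first batch: Gamma(4 + 51, 15 + 14) = Gamma(55, 29).
Total count: 16 + 7 + 8 + 2 + 34 + 23 + 13 + 10 = 113.
Total exposure: 4 + 2 + 5 + 1 + 7 + 5 + 2 + 2 = 28 weeks.
After the second batch: Gamma(55 + 113, 29 + 28) = Gamma(168, 57).
Predictive mean over a 7-week window = T·E[λ|data] = 7·168/57 = 392/19.

392/19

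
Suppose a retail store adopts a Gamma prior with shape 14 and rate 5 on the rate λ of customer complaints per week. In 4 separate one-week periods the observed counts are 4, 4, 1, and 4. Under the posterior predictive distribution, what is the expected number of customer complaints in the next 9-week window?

27

Total count: 4 + 4 + 1 + 4 = 13.
Total exposure: 4 weeks.
By Gamma–Poisson conjugacy, the posterior is Gamma(α + Σx, β + Σt) = Gamma(14 + 13, 5 + 4) = Gamma(27, 9).
Predictive mean over a 9-week window = T·E[λ|data] = 9·27/9 = 27.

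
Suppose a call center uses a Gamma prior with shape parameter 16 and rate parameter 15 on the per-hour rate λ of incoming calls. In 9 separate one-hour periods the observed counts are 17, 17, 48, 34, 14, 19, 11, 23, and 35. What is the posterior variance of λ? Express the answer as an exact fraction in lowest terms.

13/32

Total count: 17 + 17 + 48 + 34 + 14 + 19 + 11 + 23 + 35 = 218.
Total exposure: 9 hours.
Posterior: α' = 16 + 218 = 234, β' = 15 + 9 = 24.
Posterior variance = α'/β'² = 234/576 = 13/32.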